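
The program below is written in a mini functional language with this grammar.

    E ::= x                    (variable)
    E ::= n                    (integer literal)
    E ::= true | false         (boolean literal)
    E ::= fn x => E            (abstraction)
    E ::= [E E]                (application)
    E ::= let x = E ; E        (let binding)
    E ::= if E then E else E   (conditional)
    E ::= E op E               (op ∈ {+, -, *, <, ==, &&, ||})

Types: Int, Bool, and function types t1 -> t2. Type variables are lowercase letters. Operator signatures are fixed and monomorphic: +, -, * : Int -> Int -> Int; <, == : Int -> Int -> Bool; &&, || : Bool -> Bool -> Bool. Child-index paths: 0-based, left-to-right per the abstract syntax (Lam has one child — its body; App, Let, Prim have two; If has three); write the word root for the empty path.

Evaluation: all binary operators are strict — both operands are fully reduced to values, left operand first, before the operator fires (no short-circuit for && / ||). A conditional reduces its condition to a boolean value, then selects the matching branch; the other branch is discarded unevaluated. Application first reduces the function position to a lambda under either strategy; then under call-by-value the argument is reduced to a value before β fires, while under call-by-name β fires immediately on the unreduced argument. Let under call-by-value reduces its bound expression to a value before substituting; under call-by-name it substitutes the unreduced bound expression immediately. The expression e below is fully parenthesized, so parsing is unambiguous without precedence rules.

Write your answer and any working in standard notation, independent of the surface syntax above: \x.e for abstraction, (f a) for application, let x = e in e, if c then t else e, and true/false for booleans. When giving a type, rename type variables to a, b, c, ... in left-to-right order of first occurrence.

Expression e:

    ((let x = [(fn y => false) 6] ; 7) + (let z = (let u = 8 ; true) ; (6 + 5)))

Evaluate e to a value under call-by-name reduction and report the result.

Derivation:
step 0: ((let x = ((\y.false) 6) in 7) + (let z = (let u = 8 in true) in (6 + 5)))
step 1: [let@0] (7 + (let z = (let u = 8 in true) in (6 + 5)))
step 2: [let@1] (7 + (6 + 5))
step 3: [delta@1] (7 + 11)
step 4: [delta@root] 18

Answer: 18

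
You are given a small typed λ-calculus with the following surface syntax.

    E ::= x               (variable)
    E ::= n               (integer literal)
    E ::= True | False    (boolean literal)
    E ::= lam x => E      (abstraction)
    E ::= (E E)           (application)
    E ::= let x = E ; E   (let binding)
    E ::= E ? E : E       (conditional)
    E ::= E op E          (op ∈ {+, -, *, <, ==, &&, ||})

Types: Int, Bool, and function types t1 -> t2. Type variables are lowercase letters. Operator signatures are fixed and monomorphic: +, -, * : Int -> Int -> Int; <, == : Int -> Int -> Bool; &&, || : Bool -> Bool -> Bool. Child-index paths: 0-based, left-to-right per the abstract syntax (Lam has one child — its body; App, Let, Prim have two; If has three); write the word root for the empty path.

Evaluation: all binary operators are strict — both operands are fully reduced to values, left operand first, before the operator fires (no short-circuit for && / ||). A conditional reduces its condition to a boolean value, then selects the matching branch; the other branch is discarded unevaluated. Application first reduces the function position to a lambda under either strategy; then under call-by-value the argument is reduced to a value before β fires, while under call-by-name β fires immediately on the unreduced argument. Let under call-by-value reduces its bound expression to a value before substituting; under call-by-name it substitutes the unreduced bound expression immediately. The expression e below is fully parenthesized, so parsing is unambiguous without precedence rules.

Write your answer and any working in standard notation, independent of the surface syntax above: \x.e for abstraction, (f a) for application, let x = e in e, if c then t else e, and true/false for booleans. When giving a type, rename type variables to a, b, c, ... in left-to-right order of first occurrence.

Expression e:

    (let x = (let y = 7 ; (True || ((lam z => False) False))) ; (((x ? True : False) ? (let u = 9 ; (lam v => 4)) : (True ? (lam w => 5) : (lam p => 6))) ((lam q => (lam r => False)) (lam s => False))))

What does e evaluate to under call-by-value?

Answer: 4

Trace:
step 0: (let x = (let y = 7 in (true || ((\z.false) false))) in ((if (if x then true else false) then (let u = 9 in (\v.4)) else (if true then (\w.5) else (\p.6))) ((\q.(\r.false)) (\s.false))))
step 1: [let@0] (let x = (true || ((\z.false) false)) in ((if (if x then true else false) then (let u = 9 in (\v.4)) else (if true then (\w.5) else (\p.6))) ((\q.(\r.false)) (\s.false))))
step 2: [beta@0.1] (let x = (true || false) in ((if (if x then true else false) then (let u = 9 in (\v.4)) else (if true then (\w.5) else (\p.6))) ((\q.(\r.false)) (\s.false))))
step 3: [delta@0] (let x = true in ((if (if x then true else false) then (let u = 9 in (\v.4)) else (if true then (\w.5) else (\p.6))) ((\q.(\r.false)) (\s.false))))
step 4: [let@root] ((if (if true then true else false) then (let u = 9 in (\v.4)) else (if true then (\w.5) else (\p.6))) ((\q.(\r.false)) (\s.false)))
step 5: [if@0.0] ((if true then (let u = 9 in (\v.4)) else (if true then (\w.5) else (\p.6))) ((\q.(\r.false)) (\s.false)))
step 6: [if@0] ((let u = 9 in (\v.4)) ((\q.(\r.false)) (\s.false)))
step 7: [let@0] ((\v.4) ((\q.(\r.false)) (\s.false)))
step 8: [beta@1] ((\v.4) (\r.false))
step 9: [beta@root] 4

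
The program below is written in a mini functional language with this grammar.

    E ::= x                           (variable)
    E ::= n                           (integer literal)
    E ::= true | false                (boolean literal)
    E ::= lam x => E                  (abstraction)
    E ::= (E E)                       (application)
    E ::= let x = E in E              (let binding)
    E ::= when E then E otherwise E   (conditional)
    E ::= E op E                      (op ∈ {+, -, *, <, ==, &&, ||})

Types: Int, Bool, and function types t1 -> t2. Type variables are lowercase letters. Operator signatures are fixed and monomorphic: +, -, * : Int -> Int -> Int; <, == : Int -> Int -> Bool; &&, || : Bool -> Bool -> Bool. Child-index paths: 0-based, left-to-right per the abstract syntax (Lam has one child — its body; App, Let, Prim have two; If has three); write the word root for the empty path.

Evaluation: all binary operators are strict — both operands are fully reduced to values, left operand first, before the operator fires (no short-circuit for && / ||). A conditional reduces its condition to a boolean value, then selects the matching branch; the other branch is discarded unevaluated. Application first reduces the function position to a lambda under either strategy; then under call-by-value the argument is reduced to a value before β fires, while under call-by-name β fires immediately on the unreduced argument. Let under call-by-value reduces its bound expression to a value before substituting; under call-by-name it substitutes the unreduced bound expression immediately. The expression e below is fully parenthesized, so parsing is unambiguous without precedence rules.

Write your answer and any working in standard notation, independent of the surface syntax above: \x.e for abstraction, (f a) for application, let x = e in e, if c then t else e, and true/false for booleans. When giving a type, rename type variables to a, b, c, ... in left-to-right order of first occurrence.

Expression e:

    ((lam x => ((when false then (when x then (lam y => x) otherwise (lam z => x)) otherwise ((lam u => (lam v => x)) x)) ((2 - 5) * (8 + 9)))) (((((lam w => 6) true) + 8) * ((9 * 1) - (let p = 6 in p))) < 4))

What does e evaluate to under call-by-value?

Working:
step 0: ((\x.((if false then (if x then (\y.x) else (\z.x)) else ((\u.(\v.x)) x)) ((2 - 5) * (8 + 9)))) (((((\w.6) true) + 8) * ((9 * 1) - (let p = 6 in p))) < 4))
step 1: [beta@1.0.0.0] ((\x.((if false then (if x then (\y.x) else (\z.x)) else ((\u.(\v.x)) x)) ((2 - 5) * (8 + 9)))) (((6 + 8) * ((9 * 1) - (let p = 6 in p))) < 4))
step 2: [delta@1.0.0] ((\x.((if false then (if x then (\y.x) else (\z.x)) else ((\u.(\v.x)) x)) ((2 - 5) * (8 + 9)))) ((14 * ((9 * 1) - (let p = 6 in p))) < 4))
step 3: [delta@1.0.1.0] ((\x.((if false then (if x then (\y.x) else (\z.x)) else ((\u.(\v.x)) x)) ((2 - 5) * (8 + 9)))) ((14 * (9 - (let p = 6 in p))) < 4))
step 4: [let@1.0.1.1] ((\x.((if false then (if x then (\y.x) else (\z.x)) else ((\u.(\v.x)) x)) ((2 - 5) * (8 + 9)))) ((14 * (9 - 6)) < 4))
step 5: [delta@1.0.1] ((\x.((if false then (if x then (\y.x) else (\z.x)) else ((\u.(\v.x)) x)) ((2 - 5) * (8 + 9)))) ((14 * 3) < 4))
step 6: [delta@1.0] ((\x.((if false then (if x then (\y.x) else (\z.x)) else ((\u.(\v.x)) x)) ((2 - 5) * (8 + 9)))) (42 < 4))
step 7: [delta@1] ((\x.((if false then (if x then (\y.x) else (\z.x)) else ((\u.(\v.x)) x)) ((2 - 5) * (8 + 9)))) false)
step 8: [beta@root] ((if false then (if false then (\y.false) else (\z.false)) else ((\u.(\v.false)) false)) ((2 - 5) * (8 + 9)))
step 9: [if@0] (((\u.(\v.false)) false) ((2 - 5) * (8 + 9)))
step 10: [beta@0] ((\v.false) ((2 - 5) * (8 + 9)))
step 11: [delta@1.0] ((\v.false) (-3 * (8 + 9)))
step 12: [delta@1.1] ((\v.false) (-3 * 17))
step 13: [delta@1] ((\v.false) -51)
step 14: [beta@root] false

Answer: false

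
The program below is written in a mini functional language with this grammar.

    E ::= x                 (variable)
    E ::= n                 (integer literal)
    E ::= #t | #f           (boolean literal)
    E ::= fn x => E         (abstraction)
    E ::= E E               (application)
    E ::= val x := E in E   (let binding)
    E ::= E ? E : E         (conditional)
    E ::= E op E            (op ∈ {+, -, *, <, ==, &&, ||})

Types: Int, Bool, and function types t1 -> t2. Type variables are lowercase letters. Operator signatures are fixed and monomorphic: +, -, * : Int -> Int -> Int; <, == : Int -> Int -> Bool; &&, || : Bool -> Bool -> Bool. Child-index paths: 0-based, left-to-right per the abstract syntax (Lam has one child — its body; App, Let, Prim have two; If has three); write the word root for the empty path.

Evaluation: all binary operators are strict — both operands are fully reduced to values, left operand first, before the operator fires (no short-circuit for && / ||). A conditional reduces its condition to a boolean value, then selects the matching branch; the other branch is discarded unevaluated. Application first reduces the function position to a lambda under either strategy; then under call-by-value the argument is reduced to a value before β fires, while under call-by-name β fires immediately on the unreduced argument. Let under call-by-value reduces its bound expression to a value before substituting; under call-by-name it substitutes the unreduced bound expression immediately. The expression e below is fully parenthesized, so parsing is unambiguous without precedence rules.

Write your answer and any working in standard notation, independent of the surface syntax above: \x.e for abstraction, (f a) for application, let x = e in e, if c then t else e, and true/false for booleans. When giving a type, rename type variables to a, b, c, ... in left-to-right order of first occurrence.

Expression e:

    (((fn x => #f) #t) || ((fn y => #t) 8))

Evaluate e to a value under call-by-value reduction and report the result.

Answer: true

Trace:
step 0: (((\x.false) true) || ((\y.true) 8))
step 1: [beta@0] (false || ((\y.true) 8))
step 2: [beta@1] (false || true)
step 3: [delta@root] true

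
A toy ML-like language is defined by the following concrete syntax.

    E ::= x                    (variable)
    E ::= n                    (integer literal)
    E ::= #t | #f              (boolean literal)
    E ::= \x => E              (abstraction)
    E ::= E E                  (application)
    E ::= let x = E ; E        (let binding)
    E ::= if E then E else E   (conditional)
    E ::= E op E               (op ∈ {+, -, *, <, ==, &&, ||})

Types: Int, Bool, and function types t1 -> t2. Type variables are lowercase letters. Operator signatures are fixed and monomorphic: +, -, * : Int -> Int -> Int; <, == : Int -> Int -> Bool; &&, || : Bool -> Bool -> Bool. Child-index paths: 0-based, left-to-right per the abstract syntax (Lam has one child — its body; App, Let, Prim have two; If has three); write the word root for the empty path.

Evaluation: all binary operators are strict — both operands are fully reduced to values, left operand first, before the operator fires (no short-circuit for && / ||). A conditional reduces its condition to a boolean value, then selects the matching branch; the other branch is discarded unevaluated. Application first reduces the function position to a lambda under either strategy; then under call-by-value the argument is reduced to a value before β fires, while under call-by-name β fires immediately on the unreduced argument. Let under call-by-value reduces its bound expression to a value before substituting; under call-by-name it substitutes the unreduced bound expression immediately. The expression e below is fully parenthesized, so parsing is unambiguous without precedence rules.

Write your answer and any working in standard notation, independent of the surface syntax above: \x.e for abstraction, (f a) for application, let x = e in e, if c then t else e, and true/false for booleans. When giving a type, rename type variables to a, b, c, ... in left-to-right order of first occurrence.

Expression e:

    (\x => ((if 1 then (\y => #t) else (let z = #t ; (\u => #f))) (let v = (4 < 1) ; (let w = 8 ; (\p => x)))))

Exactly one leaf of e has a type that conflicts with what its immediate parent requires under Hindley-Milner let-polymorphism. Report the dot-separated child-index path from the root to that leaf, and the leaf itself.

Answer: 0.0.0 : 1

Derivation:
  unify Int ~ Bool
  FAIL: mismatch Int ~ Bool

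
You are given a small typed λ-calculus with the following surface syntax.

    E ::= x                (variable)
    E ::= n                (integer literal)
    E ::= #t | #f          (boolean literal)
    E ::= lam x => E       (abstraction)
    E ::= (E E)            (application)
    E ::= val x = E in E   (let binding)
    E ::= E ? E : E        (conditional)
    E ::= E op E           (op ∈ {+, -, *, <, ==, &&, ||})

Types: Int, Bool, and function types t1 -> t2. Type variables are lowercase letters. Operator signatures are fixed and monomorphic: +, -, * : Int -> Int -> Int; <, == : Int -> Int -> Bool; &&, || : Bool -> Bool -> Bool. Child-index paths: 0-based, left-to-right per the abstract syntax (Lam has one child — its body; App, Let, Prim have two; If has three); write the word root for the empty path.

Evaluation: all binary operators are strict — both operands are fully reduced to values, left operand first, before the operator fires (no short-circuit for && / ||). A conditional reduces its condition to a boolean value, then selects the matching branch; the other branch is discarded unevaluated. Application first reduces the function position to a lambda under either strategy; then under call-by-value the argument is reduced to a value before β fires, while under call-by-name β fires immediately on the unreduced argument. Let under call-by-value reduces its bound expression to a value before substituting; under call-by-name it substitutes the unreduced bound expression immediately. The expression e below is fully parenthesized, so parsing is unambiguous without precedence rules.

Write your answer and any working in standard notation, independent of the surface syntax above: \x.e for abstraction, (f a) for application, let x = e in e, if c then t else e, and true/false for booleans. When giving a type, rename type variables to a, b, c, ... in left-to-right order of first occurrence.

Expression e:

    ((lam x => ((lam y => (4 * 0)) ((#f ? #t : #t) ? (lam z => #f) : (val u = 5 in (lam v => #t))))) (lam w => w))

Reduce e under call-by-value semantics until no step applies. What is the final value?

Answer: 0

Working:
step 0: ((\x.((\y.(4 * 0)) (if (if false then true else true) then (\z.false) else (let u = 5 in (\v.true))))) (\w.w))
step 1: [beta@root] ((\y.(4 * 0)) (if (if false then true else true) then (\z.false) else (let u = 5 in (\v.true))))
step 2: [if@1.0] ((\y.(4 * 0)) (if true then (\z.false) else (let u = 5 in (\v.true))))
step 3: [if@1] ((\y.(4 * 0)) (\z.false))
step 4: [beta@root] (4 * 0)
step 5: [delta@root] 0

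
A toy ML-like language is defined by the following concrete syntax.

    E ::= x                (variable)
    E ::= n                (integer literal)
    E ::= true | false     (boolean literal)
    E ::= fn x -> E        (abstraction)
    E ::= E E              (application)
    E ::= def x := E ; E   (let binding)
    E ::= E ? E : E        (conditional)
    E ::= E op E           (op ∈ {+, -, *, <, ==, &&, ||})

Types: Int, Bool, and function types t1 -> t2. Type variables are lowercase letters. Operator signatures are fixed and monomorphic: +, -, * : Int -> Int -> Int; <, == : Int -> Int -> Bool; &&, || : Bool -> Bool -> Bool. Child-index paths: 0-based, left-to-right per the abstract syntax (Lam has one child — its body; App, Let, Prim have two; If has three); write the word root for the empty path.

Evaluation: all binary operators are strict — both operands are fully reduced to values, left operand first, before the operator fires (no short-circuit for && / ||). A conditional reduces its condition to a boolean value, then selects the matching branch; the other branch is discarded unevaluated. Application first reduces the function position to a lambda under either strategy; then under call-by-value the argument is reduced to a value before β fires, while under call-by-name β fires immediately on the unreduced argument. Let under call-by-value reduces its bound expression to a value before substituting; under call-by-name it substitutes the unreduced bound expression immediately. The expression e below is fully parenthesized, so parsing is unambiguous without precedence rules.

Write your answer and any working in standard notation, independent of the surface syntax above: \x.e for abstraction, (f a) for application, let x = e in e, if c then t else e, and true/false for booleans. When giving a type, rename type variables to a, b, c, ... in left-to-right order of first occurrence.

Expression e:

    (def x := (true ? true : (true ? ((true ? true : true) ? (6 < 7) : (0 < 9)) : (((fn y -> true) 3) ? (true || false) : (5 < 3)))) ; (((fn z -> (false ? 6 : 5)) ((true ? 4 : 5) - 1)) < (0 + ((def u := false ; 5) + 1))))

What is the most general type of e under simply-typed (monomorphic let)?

Answer: Bool

Working:
  unify Bool ~ Bool
  unify Bool ~ Bool
  unify Bool ~ Bool
  unify Bool ~ Bool
  unify Bool ~ Bool
  unify Int ~ Int
  unify Int ~ Int
  unify Int ~ Int
  unify Int ~ Int
  unify Bool ~ Bool
\y._ : a -> Bool
  unify a -> Bool ~ Int -> b
  unify a ~ Int
  unify Bool ~ b
_ _ : Bool
  unify Bool ~ Bool
  unify Bool ~ Bool
  unify Bool ~ Bool
  unify Int ~ Int
  unify Int ~ Int
  unify Bool ~ Bool
  unify Bool ~ Bool
  unify Bool ~ Bool
let x : Bool
  unify Bool ~ Bool
  unify Int ~ Int
\z._ : c -> Int
  unify Bool ~ Bool
  unify Int ~ Int
  unify Int ~ Int
  unify Int ~ Int
  unify c -> Int ~ Int -> d
  unify c ~ Int
  unify Int ~ d
_ _ : Int
  unify Int ~ Int
  unify Int ~ Int
let u : Bool
  unify Int ~ Int
  unify Int ~ Int
  unify Int ~ Int
  unify Int ~ Int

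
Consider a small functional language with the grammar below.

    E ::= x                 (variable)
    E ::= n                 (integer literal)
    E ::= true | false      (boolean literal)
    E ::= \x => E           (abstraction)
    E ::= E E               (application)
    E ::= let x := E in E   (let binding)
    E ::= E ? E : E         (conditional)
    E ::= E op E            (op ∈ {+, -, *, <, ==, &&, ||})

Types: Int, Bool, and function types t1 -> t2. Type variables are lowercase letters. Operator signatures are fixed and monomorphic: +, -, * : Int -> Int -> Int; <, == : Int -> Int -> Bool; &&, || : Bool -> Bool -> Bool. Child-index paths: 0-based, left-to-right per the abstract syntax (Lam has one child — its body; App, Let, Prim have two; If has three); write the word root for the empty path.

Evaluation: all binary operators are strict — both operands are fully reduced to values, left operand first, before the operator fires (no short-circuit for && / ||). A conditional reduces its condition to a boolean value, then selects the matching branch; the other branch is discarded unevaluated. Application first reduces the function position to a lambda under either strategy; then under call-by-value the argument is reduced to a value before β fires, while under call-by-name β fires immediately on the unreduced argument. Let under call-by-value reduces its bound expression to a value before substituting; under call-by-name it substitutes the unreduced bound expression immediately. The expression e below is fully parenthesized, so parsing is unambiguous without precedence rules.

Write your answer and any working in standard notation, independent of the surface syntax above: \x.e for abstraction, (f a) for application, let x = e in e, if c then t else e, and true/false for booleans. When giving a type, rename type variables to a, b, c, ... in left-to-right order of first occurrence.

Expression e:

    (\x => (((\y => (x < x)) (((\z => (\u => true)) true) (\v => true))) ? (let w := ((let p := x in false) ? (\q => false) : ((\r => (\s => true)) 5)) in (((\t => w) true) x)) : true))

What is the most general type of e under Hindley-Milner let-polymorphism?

Derivation:
x : a
  unify a ~ Int
x : Int
  unify Int ~ Int
\y._ : b -> Bool
\u._ : d -> Bool
\z._ : c -> d -> Bool
  unify c -> d -> Bool ~ Bool -> e
  unify c ~ Bool
  unify d -> Bool ~ e
_ _ : d -> Bool
\v._ : f -> Bool
  unify d -> Bool ~ (f -> Bool) -> g
  unify d ~ f -> Bool
  unify Bool ~ g
_ _ : Bool
  unify b -> Bool ~ Bool -> h
  unify b ~ Bool
  unify Bool ~ h
_ _ : Bool
  unify Bool ~ Bool
x : Int
let p : Int
  unify Bool ~ Bool
\q._ : i -> Bool
\s._ : k -> Bool
\r._ : j -> k -> Bool
  unify j -> k -> Bool ~ Int -> l
  unify j ~ Int
  unify k -> Bool ~ l
_ _ : k -> Bool
  unify i -> Bool ~ k -> Bool
  unify i ~ k
  unify Bool ~ Bool
let w : forall. k -> Bool
w : n -> Bool
\t._ : m -> n -> Bool
  unify m -> n -> Bool ~ Bool -> o
  unify m ~ Bool
  unify n -> Bool ~ o
_ _ : n -> Bool
x : Int
  unify n -> Bool ~ Int -> p
  unify n ~ Int
  unify Bool ~ p
_ _ : Bool
  unify Bool ~ Bool
\x._ : Int -> Bool

Answer: Int -> Bool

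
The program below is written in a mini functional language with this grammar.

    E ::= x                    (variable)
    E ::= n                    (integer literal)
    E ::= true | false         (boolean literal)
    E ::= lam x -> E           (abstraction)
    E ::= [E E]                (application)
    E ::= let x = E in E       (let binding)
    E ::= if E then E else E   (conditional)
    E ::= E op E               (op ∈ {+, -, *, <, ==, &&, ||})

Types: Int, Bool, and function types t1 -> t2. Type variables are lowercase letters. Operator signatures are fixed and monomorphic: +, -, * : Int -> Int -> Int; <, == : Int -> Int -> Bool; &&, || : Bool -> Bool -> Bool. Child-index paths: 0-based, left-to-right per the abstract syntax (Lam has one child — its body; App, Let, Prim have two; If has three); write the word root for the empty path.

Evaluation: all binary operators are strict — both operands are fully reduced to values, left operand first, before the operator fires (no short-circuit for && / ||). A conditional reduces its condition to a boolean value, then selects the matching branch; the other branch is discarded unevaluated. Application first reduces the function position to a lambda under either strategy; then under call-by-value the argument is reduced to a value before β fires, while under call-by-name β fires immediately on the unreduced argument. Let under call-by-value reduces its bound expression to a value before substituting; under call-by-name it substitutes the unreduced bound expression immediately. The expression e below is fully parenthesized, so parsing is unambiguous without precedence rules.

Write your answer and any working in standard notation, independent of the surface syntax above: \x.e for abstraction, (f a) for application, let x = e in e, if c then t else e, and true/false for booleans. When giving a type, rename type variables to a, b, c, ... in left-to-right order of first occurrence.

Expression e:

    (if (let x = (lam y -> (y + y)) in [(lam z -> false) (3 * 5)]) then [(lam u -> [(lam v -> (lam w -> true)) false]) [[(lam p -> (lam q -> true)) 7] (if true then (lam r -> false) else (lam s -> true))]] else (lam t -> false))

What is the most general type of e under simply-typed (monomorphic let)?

Derivation:
y : a
  unify a ~ Int
y : Int
  unify Int ~ Int
\y._ : Int -> Int
let x : Int -> Int
\z._ : b -> Bool
  unify Int ~ Int
  unify Int ~ Int
  unify b -> Bool ~ Int -> c
  unify b ~ Int
  unify Bool ~ c
_ _ : Bool
  unify Bool ~ Bool
\w._ : f -> Bool
\v._ : e -> f -> Bool
  unify e -> f -> Bool ~ Bool -> g
  unify e ~ Bool
  unify f -> Bool ~ g
_ _ : f -> Bool
\u._ : d -> f -> Bool
\q._ : i -> Bool
\p._ : h -> i -> Bool
  unify h -> i -> Bool ~ Int -> j
  unify h ~ Int
  unify i -> Bool ~ j
_ _ : i -> Bool
  unify Bool ~ Bool
\r._ : k -> Bool
\s._ : l -> Bool
  unify k -> Bool ~ l -> Bool
  unify k ~ l
  unify Bool ~ Bool
  unify i -> Bool ~ (l -> Bool) -> m
  unify i ~ l -> Bool
  unify Bool ~ m
_ _ : Bool
  unify d -> f -> Bool ~ Bool -> n
  unify d ~ Bool
  unify f -> Bool ~ n
_ _ : f -> Bool
\t._ : o -> Bool
  unify f -> Bool ~ o -> Bool
  unify f ~ o
  unify Bool ~ Bool

Answer: a -> Bool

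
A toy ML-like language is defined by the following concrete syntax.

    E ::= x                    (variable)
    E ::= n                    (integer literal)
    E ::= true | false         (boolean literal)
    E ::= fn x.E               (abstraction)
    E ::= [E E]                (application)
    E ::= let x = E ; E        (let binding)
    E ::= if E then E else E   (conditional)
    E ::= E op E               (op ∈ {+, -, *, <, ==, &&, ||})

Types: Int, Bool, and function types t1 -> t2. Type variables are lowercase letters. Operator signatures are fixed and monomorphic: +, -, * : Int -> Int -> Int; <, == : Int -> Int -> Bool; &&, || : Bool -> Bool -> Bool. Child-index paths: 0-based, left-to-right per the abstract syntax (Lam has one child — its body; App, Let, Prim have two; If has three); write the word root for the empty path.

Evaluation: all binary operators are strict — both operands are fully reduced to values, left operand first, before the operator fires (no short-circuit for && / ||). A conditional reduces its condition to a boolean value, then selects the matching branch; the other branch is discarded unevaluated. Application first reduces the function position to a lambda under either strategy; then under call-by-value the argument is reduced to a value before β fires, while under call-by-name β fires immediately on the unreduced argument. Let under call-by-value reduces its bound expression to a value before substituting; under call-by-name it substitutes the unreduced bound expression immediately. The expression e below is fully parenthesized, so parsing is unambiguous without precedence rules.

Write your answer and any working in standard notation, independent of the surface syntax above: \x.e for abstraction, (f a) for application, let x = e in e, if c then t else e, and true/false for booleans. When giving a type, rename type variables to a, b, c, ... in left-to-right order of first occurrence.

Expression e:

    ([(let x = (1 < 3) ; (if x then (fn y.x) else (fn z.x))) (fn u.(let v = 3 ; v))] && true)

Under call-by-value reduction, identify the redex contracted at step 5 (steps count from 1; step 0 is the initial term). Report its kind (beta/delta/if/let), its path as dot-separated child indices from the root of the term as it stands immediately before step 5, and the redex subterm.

Derivation:
step 0: (((let x = (1 < 3) in (if x then (\y.x) else (\z.x))) (\u.(let v = 3 in v))) && true)
step 1: [delta@0.0.0] (((let x = true in (if x then (\y.x) else (\z.x))) (\u.(let v = 3 in v))) && true)
step 2: [let@0.0] (((if true then (\y.true) else (\z.true)) (\u.(let v = 3 in v))) && true)
step 3: [if@0.0] (((\y.true) (\u.(let v = 3 in v))) && true)
step 4: [beta@0] (true && true)
step 5: [delta@root] true

Answer: delta at root : (true && true)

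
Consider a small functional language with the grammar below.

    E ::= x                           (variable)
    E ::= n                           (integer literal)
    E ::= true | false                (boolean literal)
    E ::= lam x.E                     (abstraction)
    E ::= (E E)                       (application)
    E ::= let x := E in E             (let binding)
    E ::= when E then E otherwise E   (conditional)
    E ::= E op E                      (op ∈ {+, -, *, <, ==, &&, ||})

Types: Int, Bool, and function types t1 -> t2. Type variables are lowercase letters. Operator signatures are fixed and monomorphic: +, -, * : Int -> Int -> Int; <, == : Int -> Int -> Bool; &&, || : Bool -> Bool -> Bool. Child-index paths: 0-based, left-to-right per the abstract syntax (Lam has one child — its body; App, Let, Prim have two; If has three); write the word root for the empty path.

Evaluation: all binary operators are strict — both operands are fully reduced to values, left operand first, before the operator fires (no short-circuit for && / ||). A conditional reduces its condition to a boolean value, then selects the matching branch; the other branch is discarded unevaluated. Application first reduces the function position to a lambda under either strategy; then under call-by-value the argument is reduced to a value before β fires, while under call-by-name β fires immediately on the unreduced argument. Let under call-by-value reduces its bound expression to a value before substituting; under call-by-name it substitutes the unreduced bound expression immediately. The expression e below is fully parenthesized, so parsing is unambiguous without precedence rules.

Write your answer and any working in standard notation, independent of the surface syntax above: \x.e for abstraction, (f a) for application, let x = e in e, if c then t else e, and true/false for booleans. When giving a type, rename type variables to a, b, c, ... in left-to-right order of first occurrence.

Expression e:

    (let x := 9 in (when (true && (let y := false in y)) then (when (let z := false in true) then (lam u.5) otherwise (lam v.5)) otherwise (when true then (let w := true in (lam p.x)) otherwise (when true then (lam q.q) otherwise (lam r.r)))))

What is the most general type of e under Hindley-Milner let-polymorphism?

Derivation:
let x : Int
  unify Bool ~ Bool
let y : Bool
y : Bool
  unify Bool ~ Bool
  unify Bool ~ Bool
let z : Bool
  unify Bool ~ Bool
\u._ : a -> Int
\v._ : b -> Int
  unify a -> Int ~ b -> Int
  unify a ~ b
  unify Int ~ Int
  unify Bool ~ Bool
let w : Bool
x : Int
\p._ : c -> Int
  unify Bool ~ Bool
q : d
\q._ : d -> d
r : e
\r._ : e -> e
  unify d -> d ~ e -> e
  unify d ~ e
  unify e ~ e
  unify c -> Int ~ e -> e
  unify c ~ e
  unify Int ~ e
  unify b -> Int ~ Int -> Int
  unify b ~ Int
  unify Int ~ Int

Answer: Int -> Int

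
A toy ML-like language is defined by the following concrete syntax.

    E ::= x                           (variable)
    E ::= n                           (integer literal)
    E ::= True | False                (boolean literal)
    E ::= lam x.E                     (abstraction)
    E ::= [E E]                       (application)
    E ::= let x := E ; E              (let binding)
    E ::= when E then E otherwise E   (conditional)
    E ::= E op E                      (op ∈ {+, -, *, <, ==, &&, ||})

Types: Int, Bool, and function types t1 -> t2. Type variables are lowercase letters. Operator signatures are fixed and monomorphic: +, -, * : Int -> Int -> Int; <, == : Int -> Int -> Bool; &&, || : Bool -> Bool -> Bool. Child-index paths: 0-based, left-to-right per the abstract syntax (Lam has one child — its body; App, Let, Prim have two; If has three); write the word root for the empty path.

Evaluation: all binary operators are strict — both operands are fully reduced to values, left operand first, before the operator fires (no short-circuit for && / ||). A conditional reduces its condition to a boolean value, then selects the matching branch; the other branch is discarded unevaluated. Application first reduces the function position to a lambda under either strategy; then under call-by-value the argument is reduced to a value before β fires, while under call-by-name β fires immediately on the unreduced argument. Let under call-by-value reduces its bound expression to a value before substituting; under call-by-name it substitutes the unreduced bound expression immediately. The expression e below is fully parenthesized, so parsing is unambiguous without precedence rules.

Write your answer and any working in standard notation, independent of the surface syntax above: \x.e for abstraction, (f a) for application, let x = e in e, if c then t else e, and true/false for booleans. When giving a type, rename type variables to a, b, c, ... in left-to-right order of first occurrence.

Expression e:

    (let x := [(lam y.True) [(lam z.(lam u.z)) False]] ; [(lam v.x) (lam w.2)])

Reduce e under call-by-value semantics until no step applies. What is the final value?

Answer: true

Derivation:
step 0: (let x = ((\y.true) ((\z.(\u.z)) false)) in ((\v.x) (\w.2)))
step 1: [beta@0.1] (let x = ((\y.true) (\u.false)) in ((\v.x) (\w.2)))
step 2: [beta@0] (let x = true in ((\v.x) (\w.2)))
step 3: [let@root] ((\v.true) (\w.2))
step 4: [beta@root] true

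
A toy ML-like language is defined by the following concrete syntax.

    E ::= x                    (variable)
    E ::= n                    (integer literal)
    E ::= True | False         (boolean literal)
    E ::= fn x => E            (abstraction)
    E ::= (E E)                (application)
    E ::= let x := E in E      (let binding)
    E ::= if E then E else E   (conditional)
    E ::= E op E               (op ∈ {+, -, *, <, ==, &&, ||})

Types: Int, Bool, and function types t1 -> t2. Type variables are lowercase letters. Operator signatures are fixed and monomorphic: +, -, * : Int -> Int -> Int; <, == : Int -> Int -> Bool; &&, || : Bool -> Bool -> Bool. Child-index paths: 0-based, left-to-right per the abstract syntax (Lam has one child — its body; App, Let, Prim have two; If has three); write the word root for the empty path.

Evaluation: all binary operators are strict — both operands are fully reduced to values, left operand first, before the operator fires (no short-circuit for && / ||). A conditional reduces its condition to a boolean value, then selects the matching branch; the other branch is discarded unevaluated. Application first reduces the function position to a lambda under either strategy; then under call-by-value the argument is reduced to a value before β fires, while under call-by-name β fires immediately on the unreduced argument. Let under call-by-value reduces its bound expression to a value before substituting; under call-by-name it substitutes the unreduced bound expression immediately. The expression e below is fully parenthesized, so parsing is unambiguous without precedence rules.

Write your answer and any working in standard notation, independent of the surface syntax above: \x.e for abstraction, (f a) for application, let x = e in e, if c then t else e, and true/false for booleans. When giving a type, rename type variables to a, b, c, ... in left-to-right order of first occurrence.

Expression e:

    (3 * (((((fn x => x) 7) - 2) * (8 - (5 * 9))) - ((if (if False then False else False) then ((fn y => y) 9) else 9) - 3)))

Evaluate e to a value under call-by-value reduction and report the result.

Answer: -573

Working:
step 0: (3 * (((((\x.x) 7) - 2) * (8 - (5 * 9))) - ((if (if false then false else false) then ((\y.y) 9) else 9) - 3)))
step 1: [beta@1.0.0.0] (3 * (((7 - 2) * (8 - (5 * 9))) - ((if (if false then false else false) then ((\y.y) 9) else 9) - 3)))
step 2: [delta@1.0.0] (3 * ((5 * (8 - (5 * 9))) - ((if (if false then false else false) then ((\y.y) 9) else 9) - 3)))
step 3: [delta@1.0.1.1] (3 * ((5 * (8 - 45)) - ((if (if false then false else false) then ((\y.y) 9) else 9) - 3)))
step 4: [delta@1.0.1] (3 * ((5 * -37) - ((if (if false then false else false) then ((\y.y) 9) else 9) - 3)))
step 5: [delta@1.0] (3 * (-185 - ((if (if false then false else false) then ((\y.y) 9) else 9) - 3)))
step 6: [if@1.1.0.0] (3 * (-185 - ((if false then ((\y.y) 9) else 9) - 3)))
step 7: [if@1.1.0] (3 * (-185 - (9 - 3)))
step 8: [delta@1.1] (3 * (-185 - 6))
step 9: [delta@1] (3 * -191)
step 10: [delta@root] -573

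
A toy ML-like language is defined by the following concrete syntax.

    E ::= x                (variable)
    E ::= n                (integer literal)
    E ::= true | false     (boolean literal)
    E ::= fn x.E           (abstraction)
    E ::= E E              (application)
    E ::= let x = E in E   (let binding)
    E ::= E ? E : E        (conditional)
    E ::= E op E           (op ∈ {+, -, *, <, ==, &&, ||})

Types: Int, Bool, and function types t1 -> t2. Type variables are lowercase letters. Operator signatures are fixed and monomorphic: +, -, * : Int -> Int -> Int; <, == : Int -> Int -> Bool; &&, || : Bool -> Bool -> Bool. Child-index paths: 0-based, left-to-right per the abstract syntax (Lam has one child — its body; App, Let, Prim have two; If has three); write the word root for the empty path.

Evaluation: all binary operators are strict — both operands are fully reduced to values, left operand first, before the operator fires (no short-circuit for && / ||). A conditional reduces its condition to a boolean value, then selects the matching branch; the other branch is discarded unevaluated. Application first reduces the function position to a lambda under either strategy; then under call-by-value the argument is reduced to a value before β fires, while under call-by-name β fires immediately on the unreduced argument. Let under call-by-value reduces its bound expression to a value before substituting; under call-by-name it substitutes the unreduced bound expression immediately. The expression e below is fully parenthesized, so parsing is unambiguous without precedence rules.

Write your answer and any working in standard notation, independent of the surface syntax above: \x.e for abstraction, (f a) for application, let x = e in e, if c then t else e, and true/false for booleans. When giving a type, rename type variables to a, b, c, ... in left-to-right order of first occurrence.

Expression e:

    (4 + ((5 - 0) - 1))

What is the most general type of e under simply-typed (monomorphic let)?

Answer: Int

Working:
  unify Int ~ Int
  unify Int ~ Int
  unify Int ~ Int
  unify Int ~ Int
  unify Int ~ Int
  unify Int ~ Int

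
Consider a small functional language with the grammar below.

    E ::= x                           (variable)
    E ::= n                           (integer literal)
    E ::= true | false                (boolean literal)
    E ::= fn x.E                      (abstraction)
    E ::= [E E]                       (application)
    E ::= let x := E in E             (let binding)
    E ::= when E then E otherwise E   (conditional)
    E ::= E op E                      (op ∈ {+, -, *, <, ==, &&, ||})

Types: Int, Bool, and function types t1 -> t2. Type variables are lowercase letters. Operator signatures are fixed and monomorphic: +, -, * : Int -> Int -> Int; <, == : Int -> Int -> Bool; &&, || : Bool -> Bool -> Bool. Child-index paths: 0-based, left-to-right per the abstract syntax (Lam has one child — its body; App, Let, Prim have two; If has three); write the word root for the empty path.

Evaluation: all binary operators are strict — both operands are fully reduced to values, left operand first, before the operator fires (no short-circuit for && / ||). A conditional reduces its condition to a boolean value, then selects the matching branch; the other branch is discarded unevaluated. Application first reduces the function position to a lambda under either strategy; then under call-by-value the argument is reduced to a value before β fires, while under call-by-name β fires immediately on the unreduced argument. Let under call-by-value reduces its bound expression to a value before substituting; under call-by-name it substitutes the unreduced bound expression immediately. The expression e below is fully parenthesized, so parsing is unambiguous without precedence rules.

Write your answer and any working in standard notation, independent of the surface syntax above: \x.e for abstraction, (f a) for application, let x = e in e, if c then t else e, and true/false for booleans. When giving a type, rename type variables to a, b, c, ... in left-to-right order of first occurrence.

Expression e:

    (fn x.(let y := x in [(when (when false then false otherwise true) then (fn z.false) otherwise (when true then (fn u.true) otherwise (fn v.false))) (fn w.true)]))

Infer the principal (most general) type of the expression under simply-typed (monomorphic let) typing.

Trace:
x : a
let y : a
  unify Bool ~ Bool
  unify Bool ~ Bool
  unify Bool ~ Bool
\z._ : b -> Bool
  unify Bool ~ Bool
\u._ : c -> Bool
\v._ : d -> Bool
  unify c -> Bool ~ d -> Bool
  unify c ~ d
  unify Bool ~ Bool
  unify b -> Bool ~ d -> Bool
  unify b ~ d
  unify Bool ~ Bool
\w._ : e -> Bool
  unify d -> Bool ~ (e -> Bool) -> f
  unify d ~ e -> Bool
  unify Bool ~ f
_ _ : Bool
\x._ : a -> Bool

Answer: a -> Bool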